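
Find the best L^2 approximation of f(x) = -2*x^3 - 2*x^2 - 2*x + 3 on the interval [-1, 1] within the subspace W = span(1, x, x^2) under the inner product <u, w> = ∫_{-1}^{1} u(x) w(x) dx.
g(x) = -2*x^2 - 16*x/5 + 3

The best approximation g ∈ W is the orthogonal projection of f onto W. Writing g = a_0 + a_1 x + a_2 x^2, the coefficients solve the normal equations G · a = b where
  G_{ij} = <φ_i, φ_j> and b_i = <f, φ_i>, with φ_0 = 1, φ_1 = x, φ_2 = x^2.
G =
  [2, 0, 2/3]
  [0, 2/3, 0]
  [2/3, 0, 2/5],
b = (14/3, -32/15, 6/5).
Solving gives a_0 = 3, a_1 = -16/5, a_2 = -2, so
  g(x) = -2*x^2 - 16*x/5 + 3.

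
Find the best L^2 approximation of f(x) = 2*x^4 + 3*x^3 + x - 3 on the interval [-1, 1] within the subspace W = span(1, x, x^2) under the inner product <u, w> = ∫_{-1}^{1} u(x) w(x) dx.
g(x) = 12*x^2/7 + 14*x/5 - 111/35

The best approximation g ∈ W is the orthogonal projection of f onto W. Writing g = a_0 + a_1 x + a_2 x^2, the coefficients solve the normal equations G · a = b where
  G_{ij} = <φ_i, φ_j> and b_i = <f, φ_i>, with φ_0 = 1, φ_1 = x, φ_2 = x^2.
G =
  [2, 0, 2/3]
  [0, 2/3, 0]
  [2/3, 0, 2/5],
b = (-26/5, 28/15, -10/7).
Solving gives a_0 = -111/35, a_1 = 14/5, a_2 = 12/7, so
  g(x) = 12*x^2/7 + 14*x/5 - 111/35.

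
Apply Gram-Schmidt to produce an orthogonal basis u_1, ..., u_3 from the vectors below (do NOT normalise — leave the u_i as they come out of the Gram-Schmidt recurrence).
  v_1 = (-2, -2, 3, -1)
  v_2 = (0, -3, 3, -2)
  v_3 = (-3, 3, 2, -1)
Orthogonal basis:
  u_1 = (-2, -2, 3, -1)
  u_2 = (17/9, -10/9, 1/6, -19/18)
  u_3 = (21/107, 252/107, 112/107, -210/107)

Apply the Gram-Schmidt recurrence
  u_1 = v_1
  u_i = v_i − Σ_{j<i} ((v_i · u_j) / (u_j · u_j)) · u_j.

Step by step this gives:
  u_1 = (-2, -2, 3, -1)
  u_2 = (17/9, -10/9, 1/6, -19/18)
  u_3 = (21/107, 252/107, 112/107, -210/107)

Orthogonality check:
  u_2 · u_1 = 0 (should be 0)
  u_3 · u_1 = 0 (should be 0)
  u_3 · u_2 = 0 (should be 0)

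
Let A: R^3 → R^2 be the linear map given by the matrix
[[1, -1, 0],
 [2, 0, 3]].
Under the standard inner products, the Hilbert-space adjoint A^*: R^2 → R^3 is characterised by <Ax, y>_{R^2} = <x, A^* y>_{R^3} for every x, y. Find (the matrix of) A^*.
A^* = A^T =
[[1, 2],
 [-1, 0],
 [0, 3]]

For real matrices with standard dot products, the defining identity <Ax, y> = <x, A^* y> gives (Ax)^T y = x^T (A^*) y, i.e. x^T A^T y = x^T (A^*) y. Since this holds for all x, y, we must have A^* = A^T. Therefore
A^* =
[[1, 2],
 [-1, 0],
 [0, 3]].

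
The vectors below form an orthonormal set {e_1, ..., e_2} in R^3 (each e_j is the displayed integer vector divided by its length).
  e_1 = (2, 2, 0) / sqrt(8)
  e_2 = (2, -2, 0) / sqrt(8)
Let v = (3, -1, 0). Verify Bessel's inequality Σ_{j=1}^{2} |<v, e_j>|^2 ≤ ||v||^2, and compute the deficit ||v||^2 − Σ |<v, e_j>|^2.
Σ |<v, e_j>|^2 = 10; ||v||^2 = 10; deficit = 0

Write each e_j = u_j / sqrt(<u_j, u_j>) where u_j is the displayed integer vector. Then <v, e_j> = <v, u_j> / sqrt(<u_j, u_j>), so |<v, e_j>|^2 = <v, u_j>^2 / <u_j, u_j>.
Coefficients: <v, e_1> = 4/sqrt(8), <v, e_2> = 8/sqrt(8).
Square and sum: Σ |<v, e_j>|^2 = 10.
Compute ||v||^2 = v·v = 10.
Deficit = 10 − 10 = 0 ≥ 0, confirming Bessel's inequality. (The deficit equals ||v − Σ <v,e_j> e_j||^2, the squared distance from v to span{e_j}.)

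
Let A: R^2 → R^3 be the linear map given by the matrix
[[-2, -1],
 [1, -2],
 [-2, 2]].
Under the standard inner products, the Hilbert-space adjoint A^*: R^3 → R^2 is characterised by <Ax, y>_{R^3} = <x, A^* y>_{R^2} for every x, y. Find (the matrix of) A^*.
A^* = A^T =
[[-2, 1, -2],
 [-1, -2, 2]]

For real matrices with standard dot products, the defining identity <Ax, y> = <x, A^* y> gives (Ax)^T y = x^T (A^*) y, i.e. x^T A^T y = x^T (A^*) y. Since this holds for all x, y, we must have A^* = A^T. Therefore
A^* =
[[-2, 1, -2],
 [-1, -2, 2]].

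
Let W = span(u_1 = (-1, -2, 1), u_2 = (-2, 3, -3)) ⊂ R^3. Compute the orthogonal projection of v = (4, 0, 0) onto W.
proj_W(v) = (296/83, 60/83, 84/83)

Set up U = [u_1 | ... | u_2] ∈ R^(3×2). The projector onto W = col(U) is P = U (U^T U)^(-1) U^T.
Compute U^T U =
  [6, -7]
  [-7, 22],
and U^T v = (-4, -8).
Solve U^T U · c = U^T v for the coefficients: c = (-144/83, -76/83). The projection is proj_W(v) = U c.
Check: (v - proj_W(v)) · u_1 = 0  (should be 0).
Check: (v - proj_W(v)) · u_2 = 0  (should be 0).
Result: proj_W(v) = (296/83, 60/83, 84/83).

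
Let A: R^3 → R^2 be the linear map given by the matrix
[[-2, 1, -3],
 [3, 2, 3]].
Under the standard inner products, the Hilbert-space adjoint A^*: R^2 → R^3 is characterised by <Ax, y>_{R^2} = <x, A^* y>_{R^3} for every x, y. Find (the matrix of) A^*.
A^* = A^T =
[[-2, 3],
 [1, 2],
 [-3, 3]]

For real matrices with standard dot products, the defining identity <Ax, y> = <x, A^* y> gives (Ax)^T y = x^T (A^*) y, i.e. x^T A^T y = x^T (A^*) y. Since this holds for all x, y, we must have A^* = A^T. Therefore
A^* =
[[-2, 3],
 [1, 2],
 [-3, 3]].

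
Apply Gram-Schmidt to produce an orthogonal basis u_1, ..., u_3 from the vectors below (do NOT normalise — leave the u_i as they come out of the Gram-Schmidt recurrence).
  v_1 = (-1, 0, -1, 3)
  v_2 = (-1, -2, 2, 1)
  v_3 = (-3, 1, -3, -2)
Orthogonal basis:
  u_1 = (-1, 0, -1, 3)
  u_2 = (-9/11, -2, 24/11, 5/11)
  u_3 = (-381/106, -24/53, -75/53, -177/106)

Apply the Gram-Schmidt recurrence
  u_1 = v_1
  u_i = v_i − Σ_{j<i} ((v_i · u_j) / (u_j · u_j)) · u_j.

Step by step this gives:
  u_1 = (-1, 0, -1, 3)
  u_2 = (-9/11, -2, 24/11, 5/11)
  u_3 = (-381/106, -24/53, -75/53, -177/106)

Orthogonality check:
  u_2 · u_1 = 0 (should be 0)
  u_3 · u_1 = 0 (should be 0)
  u_3 · u_2 = 0 (should be 0)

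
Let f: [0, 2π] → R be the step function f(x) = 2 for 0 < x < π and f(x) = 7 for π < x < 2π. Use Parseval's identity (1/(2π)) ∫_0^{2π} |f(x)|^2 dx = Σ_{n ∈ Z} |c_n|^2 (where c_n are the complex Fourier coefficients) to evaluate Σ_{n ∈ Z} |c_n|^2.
Σ |c_n|^2 = 53/2

Parseval equates the L^2 energy of f (normalised by 1/(2π)) with the ℓ^2 sum of its Fourier coefficients: (1/(2π)) ∫_0^{2π} |f|^2 = Σ |c_n|^2.
Compute the left side: (1/(2π)) [∫_0^π 2^2 dx + ∫_π^{2π} 7^2 dx] = (1/(2π)) · (4π + 49π) = (4 + 49)/2 = 53/2.
So Σ_{n ∈ Z} |c_n|^2 = 53/2.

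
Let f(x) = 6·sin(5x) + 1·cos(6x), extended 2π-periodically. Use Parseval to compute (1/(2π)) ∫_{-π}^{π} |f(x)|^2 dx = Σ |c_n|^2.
Σ |c_n|^2 = 37/2

Expand |f|^2 and use orthogonality of {sin(nx), cos(mx)} on [-π, π]:
  ∫_{-π}^{π} sin(nx)^2 dx = π, ∫ cos(mx)^2 dx = π, and cross terms integrate to 0.
So ∫_{-π}^{π} f(x)^2 dx = 6^2 · π + 1^2 · π = (36 + 1)π.
Divide by 2π: (36 + 1)/2 = 37/2.
By Parseval, this equals Σ |c_n|^2.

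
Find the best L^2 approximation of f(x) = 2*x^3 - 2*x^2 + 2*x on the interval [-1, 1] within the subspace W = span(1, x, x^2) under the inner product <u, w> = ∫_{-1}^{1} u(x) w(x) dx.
g(x) = -2*x^2 + 16*x/5

The best approximation g ∈ W is the orthogonal projection of f onto W. Writing g = a_0 + a_1 x + a_2 x^2, the coefficients solve the normal equations G · a = b where
  G_{ij} = <φ_i, φ_j> and b_i = <f, φ_i>, with φ_0 = 1, φ_1 = x, φ_2 = x^2.
G =
  [2, 0, 2/3]
  [0, 2/3, 0]
  [2/3, 0, 2/5],
b = (-4/3, 32/15, -4/5).
Solving gives a_0 = 0, a_1 = 16/5, a_2 = -2, so
  g(x) = -2*x^2 + 16*x/5.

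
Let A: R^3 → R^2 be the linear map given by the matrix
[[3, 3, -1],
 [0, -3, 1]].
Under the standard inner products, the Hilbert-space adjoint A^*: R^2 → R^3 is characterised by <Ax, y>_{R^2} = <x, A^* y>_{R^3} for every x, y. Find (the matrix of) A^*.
A^* = A^T =
[[3, 0],
 [3, -3],
 [-1, 1]]

For real matrices with standard dot products, the defining identity <Ax, y> = <x, A^* y> gives (Ax)^T y = x^T (A^*) y, i.e. x^T A^T y = x^T (A^*) y. Since this holds for all x, y, we must have A^* = A^T. Therefore
A^* =
[[3, 0],
 [3, -3],
 [-1, 1]].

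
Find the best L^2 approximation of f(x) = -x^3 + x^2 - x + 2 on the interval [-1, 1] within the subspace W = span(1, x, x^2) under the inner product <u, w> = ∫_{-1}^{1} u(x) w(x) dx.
g(x) = x^2 - 8*x/5 + 2

The best approximation g ∈ W is the orthogonal projection of f onto W. Writing g = a_0 + a_1 x + a_2 x^2, the coefficients solve the normal equations G · a = b where
  G_{ij} = <φ_i, φ_j> and b_i = <f, φ_i>, with φ_0 = 1, φ_1 = x, φ_2 = x^2.
G =
  [2, 0, 2/3]
  [0, 2/3, 0]
  [2/3, 0, 2/5],
b = (14/3, -16/15, 26/15).
Solving gives a_0 = 2, a_1 = -8/5, a_2 = 1, so
  g(x) = x^2 - 8*x/5 + 2.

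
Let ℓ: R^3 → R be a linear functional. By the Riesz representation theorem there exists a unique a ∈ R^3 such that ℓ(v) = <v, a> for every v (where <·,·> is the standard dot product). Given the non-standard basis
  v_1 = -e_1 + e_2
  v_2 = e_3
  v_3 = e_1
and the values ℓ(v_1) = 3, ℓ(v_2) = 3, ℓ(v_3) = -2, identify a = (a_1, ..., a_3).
a = (-2, 1, 3)

Write a = (a_1, ..., a_3) in the standard basis. For each basis vector v_i, ℓ(v_i) = <v_i, a> is a linear equation in the a_j's. Collect the n equations into a matrix system V a = ℓ, where row i of V is v_i (expressed in the standard basis). Since V is invertible (lower-triangular with 1s on the diagonal, up to permutation), solve by back-substitution:
  V =
[[-1, 1, 0],
 [0, 0, 1],
 [1, 0, 0]]
  V a = (3, 3, -2)
Solving gives a = (-2, 1, 3).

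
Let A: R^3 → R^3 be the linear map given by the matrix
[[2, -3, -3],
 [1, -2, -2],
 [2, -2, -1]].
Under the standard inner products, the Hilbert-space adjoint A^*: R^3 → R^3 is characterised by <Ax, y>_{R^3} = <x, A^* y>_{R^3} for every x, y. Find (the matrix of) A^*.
A^* = A^T =
[[2, 1, 2],
 [-3, -2, -2],
 [-3, -2, -1]]

For real matrices with standard dot products, the defining identity <Ax, y> = <x, A^* y> gives (Ax)^T y = x^T (A^*) y, i.e. x^T A^T y = x^T (A^*) y. Since this holds for all x, y, we must have A^* = A^T. Therefore
A^* =
[[2, 1, 2],
 [-3, -2, -2],
 [-3, -2, -1]].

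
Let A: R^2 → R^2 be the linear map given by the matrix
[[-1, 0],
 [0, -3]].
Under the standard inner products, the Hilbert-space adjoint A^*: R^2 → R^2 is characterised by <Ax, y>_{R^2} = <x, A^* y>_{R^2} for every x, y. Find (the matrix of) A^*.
A^* = A^T =
[[-1, 0],
 [0, -3]]

For real matrices with standard dot products, the defining identity <Ax, y> = <x, A^* y> gives (Ax)^T y = x^T (A^*) y, i.e. x^T A^T y = x^T (A^*) y. Since this holds for all x, y, we must have A^* = A^T. Therefore
A^* =
[[-1, 0],
 [0, -3]].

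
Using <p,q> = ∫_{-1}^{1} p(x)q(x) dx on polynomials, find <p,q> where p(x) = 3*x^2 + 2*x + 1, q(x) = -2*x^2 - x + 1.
<p,q> = -16/15

Expand the product: p(x)·q(x) = -6*x^4 - 7*x^3 - x^2 + x + 1.
∫_{-1}^{1} of each monomial x^k gives [2/(k+1) if k even, 0 if k odd]. Integrating term-by-term (or equivalently evaluating the antiderivative F(x) = -6*x^5/5 - 7*x^4/4 - x^3/3 + x^2/2 + x at the endpoints):
  F(1) − F(−1) = -107/60 − (-43/60) = -16/15.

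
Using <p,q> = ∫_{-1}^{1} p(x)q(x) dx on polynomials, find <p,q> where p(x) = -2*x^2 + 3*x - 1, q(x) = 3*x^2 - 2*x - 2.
<p,q> = -26/15

Expand the product: p(x)·q(x) = -6*x^4 + 13*x^3 - 5*x^2 - 4*x + 2.
∫_{-1}^{1} of each monomial x^k gives [2/(k+1) if k even, 0 if k odd]. Integrating term-by-term (or equivalently evaluating the antiderivative F(x) = -6*x^5/5 + 13*x^4/4 - 5*x^3/3 - 2*x^2 + 2*x at the endpoints):
  F(1) − F(−1) = 23/60 − (127/60) = -26/15.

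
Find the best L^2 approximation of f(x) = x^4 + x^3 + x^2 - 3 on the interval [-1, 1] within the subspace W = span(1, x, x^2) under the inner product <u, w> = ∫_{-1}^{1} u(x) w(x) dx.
g(x) = 13*x^2/7 + 3*x/5 - 108/35

The best approximation g ∈ W is the orthogonal projection of f onto W. Writing g = a_0 + a_1 x + a_2 x^2, the coefficients solve the normal equations G · a = b where
  G_{ij} = <φ_i, φ_j> and b_i = <f, φ_i>, with φ_0 = 1, φ_1 = x, φ_2 = x^2.
G =
  [2, 0, 2/3]
  [0, 2/3, 0]
  [2/3, 0, 2/5],
b = (-74/15, 2/5, -46/35).
Solving gives a_0 = -108/35, a_1 = 3/5, a_2 = 13/7, so
  g(x) = 13*x^2/7 + 3*x/5 - 108/35.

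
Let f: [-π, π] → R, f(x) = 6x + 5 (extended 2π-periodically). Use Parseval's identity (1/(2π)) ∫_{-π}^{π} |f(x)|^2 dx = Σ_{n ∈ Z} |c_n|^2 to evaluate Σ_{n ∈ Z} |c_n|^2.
Σ |c_n|^2 = 12π^2 + 25

Expand and integrate term by term over [-π, π]:
  ∫ (6x)^2 dx = 36·(2π^3/3); ∫ 2·6·(5)·x dx = 0 (odd integrand); ∫ 5^2 dx = 25·2π.
So (1/(2π)) ∫_{-π}^{π} (6x + 5)^2 dx = 36π^2/3 + 25 = 12π^2 + 25.
Parseval ⇒ Σ |c_n|^2 = 12π^2 + 25.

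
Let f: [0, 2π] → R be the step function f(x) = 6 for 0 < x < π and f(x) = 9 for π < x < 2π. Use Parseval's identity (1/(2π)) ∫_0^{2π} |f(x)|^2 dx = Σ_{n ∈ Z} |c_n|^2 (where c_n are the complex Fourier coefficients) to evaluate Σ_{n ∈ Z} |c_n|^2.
Σ |c_n|^2 = 117/2

Parseval equates the L^2 energy of f (normalised by 1/(2π)) with the ℓ^2 sum of its Fourier coefficients: (1/(2π)) ∫_0^{2π} |f|^2 = Σ |c_n|^2.
Compute the left side: (1/(2π)) [∫_0^π 6^2 dx + ∫_π^{2π} 9^2 dx] = (1/(2π)) · (36π + 81π) = (36 + 81)/2 = 117/2.
So Σ_{n ∈ Z} |c_n|^2 = 117/2.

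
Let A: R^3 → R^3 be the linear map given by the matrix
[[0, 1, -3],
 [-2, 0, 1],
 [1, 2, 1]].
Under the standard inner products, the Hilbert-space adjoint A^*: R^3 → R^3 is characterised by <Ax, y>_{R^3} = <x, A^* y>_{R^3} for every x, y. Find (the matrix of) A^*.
A^* = A^T =
[[0, -2, 1],
 [1, 0, 2],
 [-3, 1, 1]]

For real matrices with standard dot products, the defining identity <Ax, y> = <x, A^* y> gives (Ax)^T y = x^T (A^*) y, i.e. x^T A^T y = x^T (A^*) y. Since this holds for all x, y, we must have A^* = A^T. Therefore
A^* =
[[0, -2, 1],
 [1, 0, 2],
 [-3, 1, 1]].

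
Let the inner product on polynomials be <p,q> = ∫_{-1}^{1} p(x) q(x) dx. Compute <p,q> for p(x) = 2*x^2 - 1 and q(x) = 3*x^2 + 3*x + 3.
<p,q> = -8/5

Expand the product: p(x)·q(x) = 6*x^4 + 6*x^3 + 3*x^2 - 3*x - 3.
∫_{-1}^{1} of each monomial x^k gives [2/(k+1) if k even, 0 if k odd]. Integrating term-by-term (or equivalently evaluating the antiderivative F(x) = 6*x^5/5 + 3*x^4/2 + x^3 - 3*x^2/2 - 3*x at the endpoints):
  F(1) − F(−1) = -4/5 − (4/5) = -8/5.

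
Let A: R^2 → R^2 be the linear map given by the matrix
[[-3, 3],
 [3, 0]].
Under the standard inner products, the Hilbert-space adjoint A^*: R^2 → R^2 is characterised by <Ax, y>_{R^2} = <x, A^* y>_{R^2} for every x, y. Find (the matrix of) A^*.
A^* = A^T =
[[-3, 3],
 [3, 0]]

For real matrices with standard dot products, the defining identity <Ax, y> = <x, A^* y> gives (Ax)^T y = x^T (A^*) y, i.e. x^T A^T y = x^T (A^*) y. Since this holds for all x, y, we must have A^* = A^T. Therefore
A^* =
[[-3, 3],
 [3, 0]].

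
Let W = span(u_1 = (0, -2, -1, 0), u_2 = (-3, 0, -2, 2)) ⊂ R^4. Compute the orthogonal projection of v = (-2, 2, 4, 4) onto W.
proj_W(v) = (-46/27, 296/81, 56/81, 92/81)

Set up U = [u_1 | ... | u_2] ∈ R^(4×2). The projector onto W = col(U) is P = U (U^T U)^(-1) U^T.
Compute U^T U =
  [5, 2]
  [2, 17],
and U^T v = (-8, 6).
Solve U^T U · c = U^T v for the coefficients: c = (-148/81, 46/81). The projection is proj_W(v) = U c.
Check: (v - proj_W(v)) · u_1 = 0  (should be 0).
Check: (v - proj_W(v)) · u_2 = 0  (should be 0).
Result: proj_W(v) = (-46/27, 296/81, 56/81, 92/81).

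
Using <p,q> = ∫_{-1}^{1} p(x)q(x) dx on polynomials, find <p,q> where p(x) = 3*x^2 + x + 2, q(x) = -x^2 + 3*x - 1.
<p,q> = -98/15

Expand the product: p(x)·q(x) = -3*x^4 + 8*x^3 - 2*x^2 + 5*x - 2.
∫_{-1}^{1} of each monomial x^k gives [2/(k+1) if k even, 0 if k odd]. Integrating term-by-term (or equivalently evaluating the antiderivative F(x) = -3*x^5/5 + 2*x^4 - 2*x^3/3 + 5*x^2/2 - 2*x at the endpoints):
  F(1) − F(−1) = 37/30 − (233/30) = -98/15.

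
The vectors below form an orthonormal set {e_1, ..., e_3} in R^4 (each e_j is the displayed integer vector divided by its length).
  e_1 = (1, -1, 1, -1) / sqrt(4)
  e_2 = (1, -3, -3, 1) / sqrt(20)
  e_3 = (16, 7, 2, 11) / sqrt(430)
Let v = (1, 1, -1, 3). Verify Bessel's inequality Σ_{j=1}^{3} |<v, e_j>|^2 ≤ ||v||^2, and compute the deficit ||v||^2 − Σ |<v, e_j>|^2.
Σ |<v, e_j>|^2 = 498/43; ||v||^2 = 12; deficit = 18/43

Write each e_j = u_j / sqrt(<u_j, u_j>) where u_j is the displayed integer vector. Then <v, e_j> = <v, u_j> / sqrt(<u_j, u_j>), so |<v, e_j>|^2 = <v, u_j>^2 / <u_j, u_j>.
Coefficients: <v, e_1> = -4/sqrt(4), <v, e_2> = 4/sqrt(20), <v, e_3> = 54/sqrt(430).
Square and sum: Σ |<v, e_j>|^2 = 498/43.
Compute ||v||^2 = v·v = 12.
Deficit = 12 − 498/43 = 18/43 ≥ 0, confirming Bessel's inequality. (The deficit equals ||v − Σ <v,e_j> e_j||^2, the squared distance from v to span{e_j}.)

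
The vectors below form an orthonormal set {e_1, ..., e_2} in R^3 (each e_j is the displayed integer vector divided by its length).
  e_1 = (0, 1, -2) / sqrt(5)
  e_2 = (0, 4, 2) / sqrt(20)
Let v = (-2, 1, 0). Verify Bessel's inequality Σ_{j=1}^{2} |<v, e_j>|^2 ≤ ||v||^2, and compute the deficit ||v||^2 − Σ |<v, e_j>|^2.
Σ |<v, e_j>|^2 = 1; ||v||^2 = 5; deficit = 4

Write each e_j = u_j / sqrt(<u_j, u_j>) where u_j is the displayed integer vector. Then <v, e_j> = <v, u_j> / sqrt(<u_j, u_j>), so |<v, e_j>|^2 = <v, u_j>^2 / <u_j, u_j>.
Coefficients: <v, e_1> = 1/sqrt(5), <v, e_2> = 4/sqrt(20).
Square and sum: Σ |<v, e_j>|^2 = 1.
Compute ||v||^2 = v·v = 5.
Deficit = 5 − 1 = 4 ≥ 0, confirming Bessel's inequality. (The deficit equals ||v − Σ <v,e_j> e_j||^2, the squared distance from v to span{e_j}.)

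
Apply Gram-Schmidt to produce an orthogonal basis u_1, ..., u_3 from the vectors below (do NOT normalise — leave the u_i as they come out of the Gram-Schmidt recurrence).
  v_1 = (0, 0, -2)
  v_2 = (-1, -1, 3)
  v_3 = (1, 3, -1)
Orthogonal basis:
  u_1 = (0, 0, -2)
  u_2 = (-1, -1, 0)
  u_3 = (-1, 1, 0)

Apply the Gram-Schmidt recurrence
  u_1 = v_1
  u_i = v_i − Σ_{j<i} ((v_i · u_j) / (u_j · u_j)) · u_j.

Step by step this gives:
  u_1 = (0, 0, -2)
  u_2 = (-1, -1, 0)
  u_3 = (-1, 1, 0)

Orthogonality check:
  u_2 · u_1 = 0 (should be 0)
  u_3 · u_1 = 0 (should be 0)
  u_3 · u_2 = 0 (should be 0)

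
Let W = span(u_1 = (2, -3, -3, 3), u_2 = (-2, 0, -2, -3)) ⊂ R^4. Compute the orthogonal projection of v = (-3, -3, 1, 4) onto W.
proj_W(v) = (312/239, -222/239, -58/239, 468/239)

Set up U = [u_1 | ... | u_2] ∈ R^(4×2). The projector onto W = col(U) is P = U (U^T U)^(-1) U^T.
Compute U^T U =
  [31, -7]
  [-7, 17],
and U^T v = (12, -8).
Solve U^T U · c = U^T v for the coefficients: c = (74/239, -82/239). The projection is proj_W(v) = U c.
Check: (v - proj_W(v)) · u_1 = 0  (should be 0).
Check: (v - proj_W(v)) · u_2 = 0  (should be 0).
Result: proj_W(v) = (312/239, -222/239, -58/239, 468/239).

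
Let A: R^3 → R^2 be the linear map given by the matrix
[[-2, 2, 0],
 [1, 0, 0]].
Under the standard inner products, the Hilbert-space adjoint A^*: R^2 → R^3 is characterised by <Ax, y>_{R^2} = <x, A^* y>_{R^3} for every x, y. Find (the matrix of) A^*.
A^* = A^T =
[[-2, 1],
 [2, 0],
 [0, 0]]

For real matrices with standard dot products, the defining identity <Ax, y> = <x, A^* y> gives (Ax)^T y = x^T (A^*) y, i.e. x^T A^T y = x^T (A^*) y. Since this holds for all x, y, we must have A^* = A^T. Therefore
A^* =
[[-2, 1],
 [2, 0],
 [0, 0]].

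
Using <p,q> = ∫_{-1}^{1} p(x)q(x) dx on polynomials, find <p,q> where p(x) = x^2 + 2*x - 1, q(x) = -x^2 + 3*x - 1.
<p,q> = 28/5

Expand the product: p(x)·q(x) = -x^4 + x^3 + 6*x^2 - 5*x + 1.
∫_{-1}^{1} of each monomial x^k gives [2/(k+1) if k even, 0 if k odd]. Integrating term-by-term (or equivalently evaluating the antiderivative F(x) = -x^5/5 + x^4/4 + 2*x^3 - 5*x^2/2 + x at the endpoints):
  F(1) − F(−1) = 11/20 − (-101/20) = 28/5.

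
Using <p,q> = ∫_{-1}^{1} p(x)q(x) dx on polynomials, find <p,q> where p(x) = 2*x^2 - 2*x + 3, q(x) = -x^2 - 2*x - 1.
<p,q> = -112/15

Expand the product: p(x)·q(x) = -2*x^4 - 2*x^3 - x^2 - 4*x - 3.
∫_{-1}^{1} of each monomial x^k gives [2/(k+1) if k even, 0 if k odd]. Integrating term-by-term (or equivalently evaluating the antiderivative F(x) = -2*x^5/5 - x^4/2 - x^3/3 - 2*x^2 - 3*x at the endpoints):
  F(1) − F(−1) = -187/30 − (37/30) = -112/15.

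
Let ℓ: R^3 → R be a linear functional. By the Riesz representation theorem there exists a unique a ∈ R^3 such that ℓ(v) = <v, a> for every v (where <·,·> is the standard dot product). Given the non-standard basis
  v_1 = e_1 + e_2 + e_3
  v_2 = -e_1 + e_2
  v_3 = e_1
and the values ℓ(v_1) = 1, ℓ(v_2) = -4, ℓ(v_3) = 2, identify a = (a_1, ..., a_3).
a = (2, -2, 1)

Write a = (a_1, ..., a_3) in the standard basis. For each basis vector v_i, ℓ(v_i) = <v_i, a> is a linear equation in the a_j's. Collect the n equations into a matrix system V a = ℓ, where row i of V is v_i (expressed in the standard basis). Since V is invertible (lower-triangular with 1s on the diagonal, up to permutation), solve by back-substitution:
  V =
[[1, 1, 1],
 [-1, 1, 0],
 [1, 0, 0]]
  V a = (1, -4, 2)
Solving gives a = (2, -2, 1).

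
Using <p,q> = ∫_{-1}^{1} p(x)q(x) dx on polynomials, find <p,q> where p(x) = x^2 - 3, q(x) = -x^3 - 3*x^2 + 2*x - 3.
<p,q> = 104/5

Expand the product: p(x)·q(x) = -x^5 - 3*x^4 + 5*x^3 + 6*x^2 - 6*x + 9.
∫_{-1}^{1} of each monomial x^k gives [2/(k+1) if k even, 0 if k odd]. Integrating term-by-term (or equivalently evaluating the antiderivative F(x) = -x^6/6 - 3*x^5/5 + 5*x^4/4 + 2*x^3 - 3*x^2 + 9*x at the endpoints):
  F(1) − F(−1) = 509/60 − (-739/60) = 104/5.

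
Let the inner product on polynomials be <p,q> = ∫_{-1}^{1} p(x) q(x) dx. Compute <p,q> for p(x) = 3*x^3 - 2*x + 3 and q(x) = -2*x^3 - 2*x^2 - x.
<p,q> = -418/105

Expand the product: p(x)·q(x) = -6*x^6 - 6*x^5 + x^4 - 2*x^3 - 4*x^2 - 3*x.
∫_{-1}^{1} of each monomial x^k gives [2/(k+1) if k even, 0 if k odd]. Integrating term-by-term (or equivalently evaluating the antiderivative F(x) = -6*x^7/7 - x^6 + x^5/5 - x^4/2 - 4*x^3/3 - 3*x^2/2 at the endpoints):
  F(1) − F(−1) = -524/105 − (-106/105) = -418/105.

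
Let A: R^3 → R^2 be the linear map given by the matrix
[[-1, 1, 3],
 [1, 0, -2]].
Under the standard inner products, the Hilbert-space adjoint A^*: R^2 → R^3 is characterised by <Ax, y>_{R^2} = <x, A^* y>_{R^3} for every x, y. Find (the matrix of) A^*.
A^* = A^T =
[[-1, 1],
 [1, 0],
 [3, -2]]

For real matrices with standard dot products, the defining identity <Ax, y> = <x, A^* y> gives (Ax)^T y = x^T (A^*) y, i.e. x^T A^T y = x^T (A^*) y. Since this holds for all x, y, we must have A^* = A^T. Therefore
A^* =
[[-1, 1],
 [1, 0],
 [3, -2]].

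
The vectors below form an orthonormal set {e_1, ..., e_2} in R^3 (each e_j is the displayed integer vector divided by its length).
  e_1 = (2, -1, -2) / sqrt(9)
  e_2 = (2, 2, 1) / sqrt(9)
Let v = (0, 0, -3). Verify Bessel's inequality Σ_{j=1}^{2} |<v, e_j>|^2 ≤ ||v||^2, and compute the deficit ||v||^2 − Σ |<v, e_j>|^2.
Σ |<v, e_j>|^2 = 5; ||v||^2 = 9; deficit = 4

Write each e_j = u_j / sqrt(<u_j, u_j>) where u_j is the displayed integer vector. Then <v, e_j> = <v, u_j> / sqrt(<u_j, u_j>), so |<v, e_j>|^2 = <v, u_j>^2 / <u_j, u_j>.
Coefficients: <v, e_1> = 6/sqrt(9), <v, e_2> = -3/sqrt(9).
Square and sum: Σ |<v, e_j>|^2 = 5.
Compute ||v||^2 = v·v = 9.
Deficit = 9 − 5 = 4 ≥ 0, confirming Bessel's inequality. (The deficit equals ||v − Σ <v,e_j> e_j||^2, the squared distance from v to span{e_j}.)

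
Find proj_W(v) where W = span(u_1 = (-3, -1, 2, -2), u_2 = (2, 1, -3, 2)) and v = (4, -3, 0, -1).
proj_W(v) = (19/7, 2/7, 9/7, 4/7)

Set up U = [u_1 | ... | u_2] ∈ R^(4×2). The projector onto W = col(U) is P = U (U^T U)^(-1) U^T.
Compute U^T U =
  [18, -17]
  [-17, 18],
and U^T v = (-7, 3).
Solve U^T U · c = U^T v for the coefficients: c = (-15/7, -13/7). The projection is proj_W(v) = U c.
Check: (v - proj_W(v)) · u_1 = 0  (should be 0).
Check: (v - proj_W(v)) · u_2 = 0  (should be 0).
Result: proj_W(v) = (19/7, 2/7, 9/7, 4/7).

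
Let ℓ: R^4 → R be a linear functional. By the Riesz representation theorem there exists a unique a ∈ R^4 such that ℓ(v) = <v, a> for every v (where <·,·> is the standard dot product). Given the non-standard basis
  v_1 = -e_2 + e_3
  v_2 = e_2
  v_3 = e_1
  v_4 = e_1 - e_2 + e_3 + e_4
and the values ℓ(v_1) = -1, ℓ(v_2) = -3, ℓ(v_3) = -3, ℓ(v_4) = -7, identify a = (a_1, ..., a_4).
a = (-3, -3, -4, -3)

Write a = (a_1, ..., a_4) in the standard basis. For each basis vector v_i, ℓ(v_i) = <v_i, a> is a linear equation in the a_j's. Collect the n equations into a matrix system V a = ℓ, where row i of V is v_i (expressed in the standard basis). Since V is invertible (lower-triangular with 1s on the diagonal, up to permutation), solve by back-substitution:
  V =
[[0, -1, 1, 0],
 [0, 1, 0, 0],
 [1, 0, 0, 0],
 [1, -1, 1, 1]]
  V a = (-1, -3, -3, -7)
Solving gives a = (-3, -3, -4, -3).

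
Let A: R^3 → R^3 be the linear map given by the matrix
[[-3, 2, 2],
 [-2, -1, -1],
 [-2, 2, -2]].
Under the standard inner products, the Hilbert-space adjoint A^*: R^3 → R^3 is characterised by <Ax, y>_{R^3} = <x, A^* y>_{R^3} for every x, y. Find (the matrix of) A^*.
A^* = A^T =
[[-3, -2, -2],
 [2, -1, 2],
 [2, -1, -2]]

For real matrices with standard dot products, the defining identity <Ax, y> = <x, A^* y> gives (Ax)^T y = x^T (A^*) y, i.e. x^T A^T y = x^T (A^*) y. Since this holds for all x, y, we must have A^* = A^T. Therefore
A^* =
[[-3, -2, -2],
 [2, -1, 2],
 [2, -1, -2]].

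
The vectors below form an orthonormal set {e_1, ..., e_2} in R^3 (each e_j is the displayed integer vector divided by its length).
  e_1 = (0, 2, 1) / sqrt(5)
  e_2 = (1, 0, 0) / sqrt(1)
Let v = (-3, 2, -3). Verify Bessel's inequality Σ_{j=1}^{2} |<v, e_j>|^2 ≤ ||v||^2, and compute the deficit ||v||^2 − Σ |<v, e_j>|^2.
Σ |<v, e_j>|^2 = 46/5; ||v||^2 = 22; deficit = 64/5

Write each e_j = u_j / sqrt(<u_j, u_j>) where u_j is the displayed integer vector. Then <v, e_j> = <v, u_j> / sqrt(<u_j, u_j>), so |<v, e_j>|^2 = <v, u_j>^2 / <u_j, u_j>.
Coefficients: <v, e_1> = 1/sqrt(5), <v, e_2> = -3/sqrt(1).
Square and sum: Σ |<v, e_j>|^2 = 46/5.
Compute ||v||^2 = v·v = 22.
Deficit = 22 − 46/5 = 64/5 ≥ 0, confirming Bessel's inequality. (The deficit equals ||v − Σ <v,e_j> e_j||^2, the squared distance from v to span{e_j}.)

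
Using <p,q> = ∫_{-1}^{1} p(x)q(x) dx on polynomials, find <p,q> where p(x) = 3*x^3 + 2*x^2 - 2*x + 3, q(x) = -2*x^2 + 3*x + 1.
<p,q> = 4/3

Expand the product: p(x)·q(x) = -6*x^5 + 5*x^4 + 13*x^3 - 10*x^2 + 7*x + 3.
∫_{-1}^{1} of each monomial x^k gives [2/(k+1) if k even, 0 if k odd]. Integrating term-by-term (or equivalently evaluating the antiderivative F(x) = -x^6 + x^5 + 13*x^4/4 - 10*x^3/3 + 7*x^2/2 + 3*x at the endpoints):
  F(1) − F(−1) = 77/12 − (61/12) = 4/3.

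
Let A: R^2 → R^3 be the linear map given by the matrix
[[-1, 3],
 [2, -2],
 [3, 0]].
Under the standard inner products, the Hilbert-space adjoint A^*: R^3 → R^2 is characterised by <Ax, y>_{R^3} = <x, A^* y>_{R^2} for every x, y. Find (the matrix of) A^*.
A^* = A^T =
[[-1, 2, 3],
 [3, -2, 0]]

For real matrices with standard dot products, the defining identity <Ax, y> = <x, A^* y> gives (Ax)^T y = x^T (A^*) y, i.e. x^T A^T y = x^T (A^*) y. Since this holds for all x, y, we must have A^* = A^T. Therefore
A^* =
[[-1, 2, 3],
 [3, -2, 0]].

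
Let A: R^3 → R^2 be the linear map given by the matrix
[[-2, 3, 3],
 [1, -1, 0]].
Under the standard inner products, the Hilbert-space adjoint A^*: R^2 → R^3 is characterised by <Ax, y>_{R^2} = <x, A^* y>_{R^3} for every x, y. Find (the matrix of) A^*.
A^* = A^T =
[[-2, 1],
 [3, -1],
 [3, 0]]

For real matrices with standard dot products, the defining identity <Ax, y> = <x, A^* y> gives (Ax)^T y = x^T (A^*) y, i.e. x^T A^T y = x^T (A^*) y. Since this holds for all x, y, we must have A^* = A^T. Therefore
A^* =
[[-2, 1],
 [3, -1],
 [3, 0]].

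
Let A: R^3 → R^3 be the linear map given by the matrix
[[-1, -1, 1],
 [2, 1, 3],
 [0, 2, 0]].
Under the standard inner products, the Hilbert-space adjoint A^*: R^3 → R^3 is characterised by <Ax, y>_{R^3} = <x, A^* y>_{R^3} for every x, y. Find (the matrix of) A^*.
A^* = A^T =
[[-1, 2, 0],
 [-1, 1, 2],
 [1, 3, 0]]

For real matrices with standard dot products, the defining identity <Ax, y> = <x, A^* y> gives (Ax)^T y = x^T (A^*) y, i.e. x^T A^T y = x^T (A^*) y. Since this holds for all x, y, we must have A^* = A^T. Therefore
A^* =
[[-1, 2, 0],
 [-1, 1, 2],
 [1, 3, 0]].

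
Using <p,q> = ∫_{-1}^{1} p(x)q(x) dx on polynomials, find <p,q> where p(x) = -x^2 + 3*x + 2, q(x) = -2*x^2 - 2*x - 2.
<p,q> = -188/15

Expand the product: p(x)·q(x) = 2*x^4 - 4*x^3 - 8*x^2 - 10*x - 4.
∫_{-1}^{1} of each monomial x^k gives [2/(k+1) if k even, 0 if k odd]. Integrating term-by-term (or equivalently evaluating the antiderivative F(x) = 2*x^5/5 - x^4 - 8*x^3/3 - 5*x^2 - 4*x at the endpoints):
  F(1) − F(−1) = -184/15 − (4/15) = -188/15.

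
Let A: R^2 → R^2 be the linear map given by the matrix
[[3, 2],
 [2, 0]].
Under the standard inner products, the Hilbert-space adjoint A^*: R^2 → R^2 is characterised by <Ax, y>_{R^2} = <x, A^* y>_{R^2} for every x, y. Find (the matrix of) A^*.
A^* = A^T =
[[3, 2],
 [2, 0]]

For real matrices with standard dot products, the defining identity <Ax, y> = <x, A^* y> gives (Ax)^T y = x^T (A^*) y, i.e. x^T A^T y = x^T (A^*) y. Since this holds for all x, y, we must have A^* = A^T. Therefore
A^* =
[[3, 2],
 [2, 0]].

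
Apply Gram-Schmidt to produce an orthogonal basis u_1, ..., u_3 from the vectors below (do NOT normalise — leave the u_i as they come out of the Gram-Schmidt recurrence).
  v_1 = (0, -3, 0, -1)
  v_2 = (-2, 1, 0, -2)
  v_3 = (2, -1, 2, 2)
Orthogonal basis:
  u_1 = (0, -3, 0, -1)
  u_2 = (-2, 7/10, 0, -21/10)
  u_3 = (0, 0, 2, 0)

Apply the Gram-Schmidt recurrence
  u_1 = v_1
  u_i = v_i − Σ_{j<i} ((v_i · u_j) / (u_j · u_j)) · u_j.

Step by step this gives:
  u_1 = (0, -3, 0, -1)
  u_2 = (-2, 7/10, 0, -21/10)
  u_3 = (0, 0, 2, 0)

Orthogonality check:
  u_2 · u_1 = 0 (should be 0)
  u_3 · u_1 = 0 (should be 0)
  u_3 · u_2 = 0 (should be 0)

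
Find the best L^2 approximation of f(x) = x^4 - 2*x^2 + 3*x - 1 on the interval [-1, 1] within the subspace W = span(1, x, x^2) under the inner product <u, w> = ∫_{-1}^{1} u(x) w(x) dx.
g(x) = -8*x^2/7 + 3*x - 38/35

The best approximation g ∈ W is the orthogonal projection of f onto W. Writing g = a_0 + a_1 x + a_2 x^2, the coefficients solve the normal equations G · a = b where
  G_{ij} = <φ_i, φ_j> and b_i = <f, φ_i>, with φ_0 = 1, φ_1 = x, φ_2 = x^2.
G =
  [2, 0, 2/3]
  [0, 2/3, 0]
  [2/3, 0, 2/5],
b = (-44/15, 2, -124/105).
Solving gives a_0 = -38/35, a_1 = 3, a_2 = -8/7, so
  g(x) = -8*x^2/7 + 3*x - 38/35.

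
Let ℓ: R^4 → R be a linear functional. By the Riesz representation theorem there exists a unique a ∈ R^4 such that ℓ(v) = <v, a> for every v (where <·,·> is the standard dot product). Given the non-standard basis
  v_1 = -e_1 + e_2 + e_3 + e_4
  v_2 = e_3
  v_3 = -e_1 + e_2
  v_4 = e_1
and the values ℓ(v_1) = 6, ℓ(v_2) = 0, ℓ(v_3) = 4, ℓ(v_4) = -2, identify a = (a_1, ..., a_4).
a = (-2, 2, 0, 2)

Write a = (a_1, ..., a_4) in the standard basis. For each basis vector v_i, ℓ(v_i) = <v_i, a> is a linear equation in the a_j's. Collect the n equations into a matrix system V a = ℓ, where row i of V is v_i (expressed in the standard basis). Since V is invertible (lower-triangular with 1s on the diagonal, up to permutation), solve by back-substitution:
  V =
[[-1, 1, 1, 1],
 [0, 0, 1, 0],
 [-1, 1, 0, 0],
 [1, 0, 0, 0]]
  V a = (6, 0, 4, -2)
Solving gives a = (-2, 2, 0, 2).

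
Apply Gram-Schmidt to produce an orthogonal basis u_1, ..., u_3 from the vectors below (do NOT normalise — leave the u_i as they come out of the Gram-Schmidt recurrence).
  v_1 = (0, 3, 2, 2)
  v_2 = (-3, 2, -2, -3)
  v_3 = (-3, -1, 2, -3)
Orthogonal basis:
  u_1 = (0, 3, 2, 2)
  u_2 = (-3, 46/17, -26/17, -43/17)
  u_3 = (-121/71, -274/213, 692/213, -281/213)

Apply the Gram-Schmidt recurrence
  u_1 = v_1
  u_i = v_i − Σ_{j<i} ((v_i · u_j) / (u_j · u_j)) · u_j.

Step by step this gives:
  u_1 = (0, 3, 2, 2)
  u_2 = (-3, 46/17, -26/17, -43/17)
  u_3 = (-121/71, -274/213, 692/213, -281/213)

Orthogonality check:
  u_2 · u_1 = 0 (should be 0)
  u_3 · u_1 = 0 (should be 0)
  u_3 · u_2 = 0 (should be 0)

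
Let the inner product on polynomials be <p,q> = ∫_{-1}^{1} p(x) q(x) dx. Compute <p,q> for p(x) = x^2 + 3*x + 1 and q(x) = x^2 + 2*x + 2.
<p,q> = 52/5

Expand the product: p(x)·q(x) = x^4 + 5*x^3 + 9*x^2 + 8*x + 2.
∫_{-1}^{1} of each monomial x^k gives [2/(k+1) if k even, 0 if k odd]. Integrating term-by-term (or equivalently evaluating the antiderivative F(x) = x^5/5 + 5*x^4/4 + 3*x^3 + 4*x^2 + 2*x at the endpoints):
  F(1) − F(−1) = 209/20 − (1/20) = 52/5.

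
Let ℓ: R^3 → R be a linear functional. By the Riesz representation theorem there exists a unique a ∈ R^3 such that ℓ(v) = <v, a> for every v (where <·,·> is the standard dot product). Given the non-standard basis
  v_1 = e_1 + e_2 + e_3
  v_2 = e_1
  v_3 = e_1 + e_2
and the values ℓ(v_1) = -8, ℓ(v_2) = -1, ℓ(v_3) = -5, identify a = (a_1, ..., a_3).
a = (-1, -4, -3)

Write a = (a_1, ..., a_3) in the standard basis. For each basis vector v_i, ℓ(v_i) = <v_i, a> is a linear equation in the a_j's. Collect the n equations into a matrix system V a = ℓ, where row i of V is v_i (expressed in the standard basis). Since V is invertible (lower-triangular with 1s on the diagonal, up to permutation), solve by back-substitution:
  V =
[[1, 1, 1],
 [1, 0, 0],
 [1, 1, 0]]
  V a = (-8, -1, -5)
Solving gives a = (-1, -4, -3).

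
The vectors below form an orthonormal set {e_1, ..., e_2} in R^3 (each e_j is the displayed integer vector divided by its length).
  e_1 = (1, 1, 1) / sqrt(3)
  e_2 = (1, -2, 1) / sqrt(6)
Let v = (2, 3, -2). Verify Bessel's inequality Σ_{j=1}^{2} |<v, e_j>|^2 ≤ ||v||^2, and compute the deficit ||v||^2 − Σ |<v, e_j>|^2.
Σ |<v, e_j>|^2 = 9; ||v||^2 = 17; deficit = 8

Write each e_j = u_j / sqrt(<u_j, u_j>) where u_j is the displayed integer vector. Then <v, e_j> = <v, u_j> / sqrt(<u_j, u_j>), so |<v, e_j>|^2 = <v, u_j>^2 / <u_j, u_j>.
Coefficients: <v, e_1> = 3/sqrt(3), <v, e_2> = -6/sqrt(6).
Square and sum: Σ |<v, e_j>|^2 = 9.
Compute ||v||^2 = v·v = 17.
Deficit = 17 − 9 = 8 ≥ 0, confirming Bessel's inequality. (The deficit equals ||v − Σ <v,e_j> e_j||^2, the squared distance from v to span{e_j}.)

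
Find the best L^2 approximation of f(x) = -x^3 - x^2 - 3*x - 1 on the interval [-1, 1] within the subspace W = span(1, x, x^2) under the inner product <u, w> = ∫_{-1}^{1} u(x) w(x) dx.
g(x) = -x^2 - 18*x/5 - 1

The best approximation g ∈ W is the orthogonal projection of f onto W. Writing g = a_0 + a_1 x + a_2 x^2, the coefficients solve the normal equations G · a = b where
  G_{ij} = <φ_i, φ_j> and b_i = <f, φ_i>, with φ_0 = 1, φ_1 = x, φ_2 = x^2.
G =
  [2, 0, 2/3]
  [0, 2/3, 0]
  [2/3, 0, 2/5],
b = (-8/3, -12/5, -16/15).
Solving gives a_0 = -1, a_1 = -18/5, a_2 = -1, so
  g(x) = -x^2 - 18*x/5 - 1.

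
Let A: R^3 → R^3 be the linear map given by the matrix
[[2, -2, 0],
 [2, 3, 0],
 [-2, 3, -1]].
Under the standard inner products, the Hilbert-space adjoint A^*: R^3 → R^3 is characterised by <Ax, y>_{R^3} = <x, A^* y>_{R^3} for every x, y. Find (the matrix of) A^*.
A^* = A^T =
[[2, 2, -2],
 [-2, 3, 3],
 [0, 0, -1]]

For real matrices with standard dot products, the defining identity <Ax, y> = <x, A^* y> gives (Ax)^T y = x^T (A^*) y, i.e. x^T A^T y = x^T (A^*) y. Since this holds for all x, y, we must have A^* = A^T. Therefore
A^* =
[[2, 2, -2],
 [-2, 3, 3],
 [0, 0, -1]].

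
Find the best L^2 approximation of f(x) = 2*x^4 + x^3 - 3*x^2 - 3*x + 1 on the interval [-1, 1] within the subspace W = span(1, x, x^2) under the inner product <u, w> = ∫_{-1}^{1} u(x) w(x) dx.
g(x) = -9*x^2/7 - 12*x/5 + 29/35

The best approximation g ∈ W is the orthogonal projection of f onto W. Writing g = a_0 + a_1 x + a_2 x^2, the coefficients solve the normal equations G · a = b where
  G_{ij} = <φ_i, φ_j> and b_i = <f, φ_i>, with φ_0 = 1, φ_1 = x, φ_2 = x^2.
G =
  [2, 0, 2/3]
  [0, 2/3, 0]
  [2/3, 0, 2/5],
b = (4/5, -8/5, 4/105).
Solving gives a_0 = 29/35, a_1 = -12/5, a_2 = -9/7, so
  g(x) = -9*x^2/7 - 12*x/5 + 29/35.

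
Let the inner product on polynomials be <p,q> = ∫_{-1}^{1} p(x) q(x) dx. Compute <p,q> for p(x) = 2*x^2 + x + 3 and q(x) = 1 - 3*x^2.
<p,q> = -16/15

Expand the product: p(x)·q(x) = -6*x^4 - 3*x^3 - 7*x^2 + x + 3.
∫_{-1}^{1} of each monomial x^k gives [2/(k+1) if k even, 0 if k odd]. Integrating term-by-term (or equivalently evaluating the antiderivative F(x) = -6*x^5/5 - 3*x^4/4 - 7*x^3/3 + x^2/2 + 3*x at the endpoints):
  F(1) − F(−1) = -47/60 − (17/60) = -16/15.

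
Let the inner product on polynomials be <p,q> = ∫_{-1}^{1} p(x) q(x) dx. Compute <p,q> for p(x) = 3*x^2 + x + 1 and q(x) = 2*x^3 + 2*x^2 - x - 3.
<p,q> = -122/15

Expand the product: p(x)·q(x) = 6*x^5 + 8*x^4 + x^3 - 8*x^2 - 4*x - 3.
∫_{-1}^{1} of each monomial x^k gives [2/(k+1) if k even, 0 if k odd]. Integrating term-by-term (or equivalently evaluating the antiderivative F(x) = x^6 + 8*x^5/5 + x^4/4 - 8*x^3/3 - 2*x^2 - 3*x at the endpoints):
  F(1) − F(−1) = -289/60 − (199/60) = -122/15.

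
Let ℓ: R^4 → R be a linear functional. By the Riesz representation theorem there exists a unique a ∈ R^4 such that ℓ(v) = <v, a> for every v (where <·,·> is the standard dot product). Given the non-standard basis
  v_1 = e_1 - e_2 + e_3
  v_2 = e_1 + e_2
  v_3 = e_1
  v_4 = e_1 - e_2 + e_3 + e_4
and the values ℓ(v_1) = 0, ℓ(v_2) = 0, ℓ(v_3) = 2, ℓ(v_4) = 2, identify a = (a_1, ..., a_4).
a = (2, -2, -4, 2)

Write a = (a_1, ..., a_4) in the standard basis. For each basis vector v_i, ℓ(v_i) = <v_i, a> is a linear equation in the a_j's. Collect the n equations into a matrix system V a = ℓ, where row i of V is v_i (expressed in the standard basis). Since V is invertible (lower-triangular with 1s on the diagonal, up to permutation), solve by back-substitution:
  V =
[[1, -1, 1, 0],
 [1, 1, 0, 0],
 [1, 0, 0, 0],
 [1, -1, 1, 1]]
  V a = (0, 0, 2, 2)
Solving gives a = (2, -2, -4, 2).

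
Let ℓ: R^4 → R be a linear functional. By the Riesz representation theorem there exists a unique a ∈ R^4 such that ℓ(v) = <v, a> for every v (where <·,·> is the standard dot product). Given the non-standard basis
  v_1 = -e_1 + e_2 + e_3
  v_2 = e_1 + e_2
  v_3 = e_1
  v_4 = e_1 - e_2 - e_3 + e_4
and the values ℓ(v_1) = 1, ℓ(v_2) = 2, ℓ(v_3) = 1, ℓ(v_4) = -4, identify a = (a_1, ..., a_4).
a = (1, 1, 1, -3)

Write a = (a_1, ..., a_4) in the standard basis. For each basis vector v_i, ℓ(v_i) = <v_i, a> is a linear equation in the a_j's. Collect the n equations into a matrix system V a = ℓ, where row i of V is v_i (expressed in the standard basis). Since V is invertible (lower-triangular with 1s on the diagonal, up to permutation), solve by back-substitution:
  V =
[[-1, 1, 1, 0],
 [1, 1, 0, 0],
 [1, 0, 0, 0],
 [1, -1, -1, 1]]
  V a = (1, 2, 1, -4)
Solving gives a = (1, 1, 1, -3).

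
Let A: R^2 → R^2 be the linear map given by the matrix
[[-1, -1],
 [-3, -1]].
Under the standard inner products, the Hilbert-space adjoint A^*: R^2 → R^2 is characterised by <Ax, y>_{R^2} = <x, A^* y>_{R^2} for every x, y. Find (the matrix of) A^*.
A^* = A^T =
[[-1, -3],
 [-1, -1]]

For real matrices with standard dot products, the defining identity <Ax, y> = <x, A^* y> gives (Ax)^T y = x^T (A^*) y, i.e. x^T A^T y = x^T (A^*) y. Since this holds for all x, y, we must have A^* = A^T. Therefore
A^* =
[[-1, -3],
 [-1, -1]].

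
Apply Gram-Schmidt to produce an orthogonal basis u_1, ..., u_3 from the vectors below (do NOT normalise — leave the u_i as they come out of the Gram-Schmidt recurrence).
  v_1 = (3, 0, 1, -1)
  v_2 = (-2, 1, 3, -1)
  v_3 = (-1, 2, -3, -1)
Orthogonal basis:
  u_1 = (3, 0, 1, -1)
  u_2 = (-16/11, 1, 35/11, -13/11)
  u_3 = (-20/161, 376/161, -34/23, -298/161)

Apply the Gram-Schmidt recurrence
  u_1 = v_1
  u_i = v_i − Σ_{j<i} ((v_i · u_j) / (u_j · u_j)) · u_j.

Step by step this gives:
  u_1 = (3, 0, 1, -1)
  u_2 = (-16/11, 1, 35/11, -13/11)
  u_3 = (-20/161, 376/161, -34/23, -298/161)

Orthogonality check:
  u_2 · u_1 = 0 (should be 0)
  u_3 · u_1 = 0 (should be 0)
  u_3 · u_2 = 0 (should be 0)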